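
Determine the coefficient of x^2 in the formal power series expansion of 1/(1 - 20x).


The geometric series identity gives 1/(1 - c x) = sum_{k>=0} c^k x^k, so the coefficient of x^k is c^k.
Here c = 20 and k = 2.
Computing: 20^2 = 400

400


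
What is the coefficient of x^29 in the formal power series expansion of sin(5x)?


The Maclaurin series is sin(t) = sum_{k>=0} (-1)^k t^(2k+1) / (2k+1)!, so substituting t = 5x, only odd powers of x are nonzero, with coefficient of x^(2k+1) equal to (-1)^k 5^(2k+1) / (2k+1)!.
Write 29 = 2*14 + 1, giving the coefficient (-1)^14 * 5^29 / 29! = 186264514923095703125/8841761993739701954543616000000 = 11920928955078125/565872767599340925090791424.

11920928955078125/565872767599340925090791424


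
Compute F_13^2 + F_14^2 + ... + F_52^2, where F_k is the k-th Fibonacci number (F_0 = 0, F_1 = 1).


There is a standard identity sum_{k=0}^{N} F_k^2 = F_N * F_{N+1} (proved inductively from the telescoping relation F_k^2 = F_k F_{k+1} - F_{k-1} F_k). Then
sum_{k=13}^{52} F_k^2 = F_52 F_53 - F_12 F_13.
Computing: F_52 = 32951280099, F_53 = 53316291173, F_12 = 144, F_13 = 233.
Sum = 32951280099 * 53316291173 - 144 * 233 = 1756840044281364232575.

1756840044281364232575


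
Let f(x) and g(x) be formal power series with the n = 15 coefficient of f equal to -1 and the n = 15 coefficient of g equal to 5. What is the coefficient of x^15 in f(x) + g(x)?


Addition of formal power series is termwise.
The coefficient of x^15 in f + g = -1 + 5
= 4

4


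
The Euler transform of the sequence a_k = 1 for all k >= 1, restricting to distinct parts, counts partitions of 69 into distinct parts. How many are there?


Partitions of 69 into distinct parts can be computed via generating function.
Product (1+x)(1+x^2)(1+x^3)...
The coefficient of x^69 = 27130

27130


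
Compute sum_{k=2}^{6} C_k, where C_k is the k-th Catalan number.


C_2 through C_6: 2, 5, 14, 42, 132
Sum = 2 + 5 + 14 + 42 + 132
= 195

195


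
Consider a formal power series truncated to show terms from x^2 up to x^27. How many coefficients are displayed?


From x^2 to x^27 inclusive, the count is 27 - 2 + 1 = 26.

26


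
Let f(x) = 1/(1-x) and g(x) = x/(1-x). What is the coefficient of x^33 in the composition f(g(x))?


First simplify the composition: f(g(x)) = 1/(1 - x/(1-x)) = (1-x)/((1-x) - x) = (1-x)/(1-2x).
Now extract the coefficient. Write (1-x)/(1-2x) = 1/(1-2x) - x/(1-2x).
The coefficient of x^n in 1/(1-2x) is 2^n, and in x/(1-2x) is 2^(n-1) (for n >= 1).
So the coefficient of x^33 is 2^33 - 2^32 = 8589934592 - 4294967296 = 4294967296.

4294967296


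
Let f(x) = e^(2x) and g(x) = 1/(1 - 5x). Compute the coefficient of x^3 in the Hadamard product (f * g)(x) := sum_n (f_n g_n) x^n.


Expanding: f_k = 2^k/k! (from e^(2x)) and g_k = 5^k (from 1/(1 - 5x)). So the Hadamard coefficient (f * g)_k = 2^k 5^k / k! = (10)^k / k!.
For k = 3: 10^3/3! = 1000/6 = 500/3.

500/3


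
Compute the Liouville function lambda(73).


The Liouville function is lambda(k) = (-1)^Omega(k), where Omega(k) counts the prime factors of k with multiplicity.
Factoring: 73 = 73, so Omega(73) = 1.
lambda(73) = (-1)^1 = -1.

-1


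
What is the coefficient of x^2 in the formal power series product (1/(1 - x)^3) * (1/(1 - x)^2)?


Combine the factors: (1/(1 - x)^3) * (1/(1 - x)^2) = 1/(1 - x)^5.
Then use 1/(1 - x)^r = sum_{k>=0} C(k + r - 1, r - 1) x^k with r = 5 and k = 2:
C(6, 4) = 15.

15


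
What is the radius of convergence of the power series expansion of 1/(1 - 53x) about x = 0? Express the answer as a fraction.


Expanding 1/(1 - 53x) = sum_{k>=0} 53^k x^k, the series converges when |53x| < 1, i.e., |x| < 1/53.
So the radius of convergence is 1/53 = 1/53.

1/53


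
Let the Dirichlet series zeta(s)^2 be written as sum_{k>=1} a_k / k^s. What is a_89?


The Dirichlet convolution of the constant function 1 with itself gives (1 * 1)(k) = sum_{d | k} 1 = d(k), the number of positive divisors of k.
Since zeta(s) = sum_{k>=1} 1/k^s, we have zeta(s)^2 = sum_{k>=1} d(k)/k^s, so a_k = d(k).
For k = 89: the divisors are 1, 89.
Count = 2.

2


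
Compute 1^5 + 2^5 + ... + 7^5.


This power sum has a closed form given by Faulhaber's formula
sum_{k=1}^{m} k^p = (1 / (p + 1)) * sum_{j=0}^{p} C(p + 1, j) B_j m^(p + 1 - j),
but for small m direct computation is fastest:
1 + 32 + 243 + 1024 + 3125 + 7776 + 16807 = 29008.

29008


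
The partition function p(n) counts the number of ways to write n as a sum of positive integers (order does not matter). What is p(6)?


Using the generating function prod_{k>=1} 1/(1-x^k), we compute p(6).
By dynamic programming over parts 1 through 6:
p(6) = 11

11


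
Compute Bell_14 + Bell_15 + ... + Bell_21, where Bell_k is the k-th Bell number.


Recall Bell_k counts set partitions of a k-set (with Bell_0 = 1 by convention).
Bell_14 through Bell_21: 190899322, 1382958545, 10480142147, 82864869804, 682076806159, 5832742205057, 51724158235372, 474869816156751
Sum = 190899322 + 1382958545 + 10480142147 + 82864869804 + 682076806159 + 5832742205057 + 51724158235372 + 474869816156751 = 533203712273157.

533203712273157


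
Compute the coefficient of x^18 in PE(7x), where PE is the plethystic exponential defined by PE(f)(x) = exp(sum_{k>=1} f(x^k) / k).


With f(x) = 7x, the exponent is sum_{k>=1} 7 x^k / k = 7 * (-ln(1 - x)). Exponentiating:
PE(7x) = exp(-7 ln(1 - x)) = 1/(1 - x)^7.
By the negative binomial expansion, [x^n] 1/(1 - x)^7 = C(n + 6, 6).
For n = 18: C(24, 6) = 134596.

134596


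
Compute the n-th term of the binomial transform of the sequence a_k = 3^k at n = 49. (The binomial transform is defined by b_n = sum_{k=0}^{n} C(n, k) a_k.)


With a_k = 3^k, b_n = sum_{k=0}^{n} C(n, k) 3^k = (1 + 3)^n by the binomial theorem.
For n = 49: (1 + 3)^49 = 4^49 = 316912650057057350374175801344.

316912650057057350374175801344


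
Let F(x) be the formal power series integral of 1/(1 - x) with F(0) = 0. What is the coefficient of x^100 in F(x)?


1/(1 - x) = sum_{k>=0} x^k. Integrating termwise and using F(0) = 0 gives
F(x) = sum_{k>=0} x^(k+1) / (k+1) = sum_{m>=1} x^m / m = -ln(1 - x).
So the coefficient of x^100 is 1/100 = 1/100.

1/100


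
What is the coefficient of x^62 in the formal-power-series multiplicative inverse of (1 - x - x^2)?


Let the inverse be f(x) = sum_{k>=0} a_k x^k. From f(x) * (1 - x - x^2) = 1 and matching coefficients:
 x^0: a_0 = 1.
 x^1: a_1 - a_0 = 0, so a_1 = 1.
 x^k (k >= 2): a_k - a_{k-1} - a_{k-2} = 0, i.e. a_k = a_{k-1} + a_{k-2}.
This is the Fibonacci-type recurrence shifted so that a_0 = a_1 = 1.
Iterating: a_0=1, a_1=1, a_2=2, a_3=3, a_4=5, a_5=8, a_6=13, a_7=21, a_8=34, a_9=55, ...
a_62 = 6557470319842.

6557470319842


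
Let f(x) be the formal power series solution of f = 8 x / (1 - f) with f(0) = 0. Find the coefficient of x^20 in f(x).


Apply Lagrange inversion: f = 8 x * phi(f) with phi(t) = 1/(1 - t), so
[x^n] f = 8^n * (1/n) [t^(n-1)] phi(t)^n = 8^n * (1/n) [t^(n-1)] (1 - t)^(-n) = 8^n * (1/n) C(2n - 2, n - 1) = 8^n * C_{n-1}.
For n = 20: C_19 = C(38, 19) / 20 = 35345263800/20 = 1767263190.
With the 8^20 = 1152921504606846976 factor, the coefficient is 1152921504606846976 * 1767263190 = 2037515736051096082647613440.

2037515736051096082647613440


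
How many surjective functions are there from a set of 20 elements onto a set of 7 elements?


By inclusion-exclusion on which target elements are missed, the number of surjections from an n-set onto a k-set is
surj(n, k) = sum_{j=0}^{k} (-1)^j C(k, j) (k - j)^n.
Equivalently surj(n, k) = k! * S(n, k), where S(n, k) is the Stirling number of the second kind.
For n = 20, k = 7:
S(20, 7) = 11143554045652, so
surj = 7! * 11143554045652 = 5040 * 11143554045652 = 56163512390086080.

56163512390086080


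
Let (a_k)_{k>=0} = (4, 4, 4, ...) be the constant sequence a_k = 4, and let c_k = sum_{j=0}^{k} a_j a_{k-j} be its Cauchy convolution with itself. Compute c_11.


Since a_j = 4 for all j >= 0, the convolution sum becomes
c_k = sum_{j=0}^{k} 4 * 4 = 16 * (k + 1).
Equivalently, the generating function of (a_k) is 4/(1 - x) and its square is 16/(1 - x)^2 = sum_{k>=0} 16(k + 1) x^k.
For k = 11: 16 * 12 = 192.

192


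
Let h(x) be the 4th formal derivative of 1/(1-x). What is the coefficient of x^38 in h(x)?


Differentiating 4 times: d^4/dx^4 [1/(1-x)] = 4!/(1-x)^5.
The expansion 1/(1-x)^5 = sum_{k>=0} C(k+4, 4) x^k, so the coefficient of x^n in 4!/(1-x)^5 is 4! * C(n+4, 4).
For n = 38: 24 * C(42, 4) = 24 * 111930 = 2686320

2686320


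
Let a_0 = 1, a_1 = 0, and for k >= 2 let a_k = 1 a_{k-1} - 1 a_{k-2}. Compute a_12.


Iterating the recurrence forward:
a_0 = 1
a_1 = 0
a_2 = 1*0 - 1*1 = -1
a_3 = 1*-1 - 1*0 = -1
a_4 = 1*-1 - 1*-1 = 0
a_5 = 1*0 - 1*-1 = 1
a_6 = 1*1 - 1*0 = 1
a_7 = 1*1 - 1*1 = 0
a_8 = 1*0 - 1*1 = -1
a_9 = 1*-1 - 1*0 = -1
a_10 = 1*-1 - 1*-1 = 0
a_11 = 1*0 - 1*-1 = 1
a_12 = 1*1 - 1*0 = 1
So a_12 = 1.

1


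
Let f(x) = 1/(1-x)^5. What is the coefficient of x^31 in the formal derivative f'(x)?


Differentiate: d/dx [ 1/(1-x)^r ] = r / (1-x)^(r+1).
Here r = 5, so f'(x) = 5 / (1-x)^6.
The expansion of 1/(1-x)^(r+1) has coefficient of x^n equal to C(n+r, r).
So the coefficient of x^31 in f'(x) is
5 * C(36, 5) = 5 * 376992 = 1884960

1884960


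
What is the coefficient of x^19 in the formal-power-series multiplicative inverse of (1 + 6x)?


The inverse is 1/(1 + 6x). Apply the geometric identity 1/(1 - y) = sum_{k>=0} y^k with y = -6x:
1/(1 + 6x) = sum_{k>=0} (-6)^k x^k.
So the coefficient of x^19 is (-6)^19 = -609359740010496.

-609359740010496


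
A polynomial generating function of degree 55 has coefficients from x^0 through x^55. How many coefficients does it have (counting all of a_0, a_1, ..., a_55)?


A polynomial of degree 55 takes the form a_0 + a_1 x + ... + a_55 x^55.
The number of coefficients is 55 + 1 = 56.

56


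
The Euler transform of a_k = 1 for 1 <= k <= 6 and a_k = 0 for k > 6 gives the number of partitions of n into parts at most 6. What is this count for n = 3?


Partitions of 3 into parts at most 6:
Using generating function (1-x)^(-1)(1-x^2)^(-1)...(1-x^6)^(-1),
the coefficient of x^3 = 3

3


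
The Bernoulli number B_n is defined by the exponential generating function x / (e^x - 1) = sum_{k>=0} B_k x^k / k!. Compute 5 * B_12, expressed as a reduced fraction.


Bernoulli numbers can also be computed recursively via B_0 = 1 and sum_{j=0}^{m} C(m+1, j) B_j = 0 for m >= 1. Odd-index Bernoulli numbers vanish for k >= 3.
Computing B_12 = -691/2730, so 5 * B_12 = 5 * -691/2730 = -691/546.

-691/546


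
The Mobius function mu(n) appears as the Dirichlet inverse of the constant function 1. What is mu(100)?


100 has a squared prime factor, so mu(100) = 0.
Factorization reveals a repeated prime.

0


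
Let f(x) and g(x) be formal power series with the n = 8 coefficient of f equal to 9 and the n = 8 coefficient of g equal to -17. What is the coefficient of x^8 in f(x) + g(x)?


Addition of formal power series is termwise.
The coefficient of x^8 in f + g = 9 + -17
= -8

-8


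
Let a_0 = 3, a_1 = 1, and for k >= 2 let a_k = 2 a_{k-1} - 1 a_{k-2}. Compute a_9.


Iterating the recurrence forward:
a_0 = 3
a_1 = 1
a_2 = 2*1 - 1*3 = -1
a_3 = 2*-1 - 1*1 = -3
a_4 = 2*-3 - 1*-1 = -5
a_5 = 2*-5 - 1*-3 = -7
a_6 = 2*-7 - 1*-5 = -9
a_7 = 2*-9 - 1*-7 = -11
a_8 = 2*-11 - 1*-9 = -13
a_9 = 2*-13 - 1*-11 = -15
So a_9 = -15.

-15


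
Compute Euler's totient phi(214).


phi(n) counts integers in [1, n] coprime to n. Using the multiplicative formula phi(n) = n * prod_{p | n} (1 - 1/p):
214 = 2 * 107, so
phi(214) = 214 * (1 - 1/2) * (1 - 1/107) = 106.

106


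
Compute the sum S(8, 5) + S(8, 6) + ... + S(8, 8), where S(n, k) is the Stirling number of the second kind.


By definition, S(n, k) counts partitions of an n-set into exactly k nonempty blocks.
Computing row n = 8 for k = 5..8:
S(8, k): 1050, 266, 28, 1
Sum = 1345.

1345


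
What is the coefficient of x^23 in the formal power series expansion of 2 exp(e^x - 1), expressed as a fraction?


exp(e^x - 1) is the exponential generating function for the Bell numbers Bell_k: exp(e^x - 1) = sum_{k>=0} Bell_k x^k / k!.
So the coefficient of x^23 in 2 exp(e^x - 1) is 2 Bell_23 / 23!.
Computing: Bell_23 = 44152005855084346 and 23! = 25852016738884976640000, giving
2 * 44152005855084346/25852016738884976640000 = 22076002927542173/6463004184721244160000.

22076002927542173/6463004184721244160000


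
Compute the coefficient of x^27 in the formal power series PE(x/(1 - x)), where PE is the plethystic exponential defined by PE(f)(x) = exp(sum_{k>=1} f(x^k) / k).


For f(x) = x/(1 - x) we have
sum_{k>=1} f(x^k) / k = sum_{k>=1} (1/k) * x^k / (1 - x^k) = sum_{k, m >= 1} x^(k m) / k,
which after exponentiating simplifies to
PE(x/(1 - x)) = prod_{k>=1} 1 / (1 - x^k).
This is the generating function for the partition function p(n), so the coefficient of x^27 is p(27).
Computing p(27) by dynamic programming over parts 1, 2, ..., 27: p(27) = 3010.

3010


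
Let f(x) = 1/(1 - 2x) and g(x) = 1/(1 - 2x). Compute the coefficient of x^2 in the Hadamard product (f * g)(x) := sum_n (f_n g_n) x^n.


f has coefficients f_k = 2^k and g has coefficients g_k = 2^k, so the Hadamard product has coefficient (f*g)_k = 2^k * 2^k = 4^k.
For k = 2: 4^2 = 16.

16


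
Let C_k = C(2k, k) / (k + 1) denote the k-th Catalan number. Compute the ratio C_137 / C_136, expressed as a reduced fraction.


Using C_k = (2k)! / (k! (k+1)!), the ratio C_{k+1}/C_k simplifies to
C_{k+1}/C_k = [(2k+2)! / ((k+1)! (k+2)!)] * [k! (k+1)! / (2k)!]
 = (2k+2)(2k+1) / ((k+1)(k+2)) = 2(2k+1) / (k+2).
For k = 136: 2(2*136 + 1) / (136 + 2) = 546/138 = 91/23.

91/23


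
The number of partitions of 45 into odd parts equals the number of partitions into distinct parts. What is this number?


Computing partitions of 45 into odd parts (1, 3, 5, ...):
Using the generating function prod_{k>=0} 1/(1-x^(2k+1)),
the count is 2048

2048


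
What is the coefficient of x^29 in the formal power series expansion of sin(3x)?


The Maclaurin series is sin(t) = sum_{k>=0} (-1)^k t^(2k+1) / (2k+1)!, so substituting t = 3x, only odd powers of x are nonzero, with coefficient of x^(2k+1) equal to (-1)^k 3^(2k+1) / (2k+1)!.
Write 29 = 2*14 + 1, giving the coefficient (-1)^14 * 3^29 / 29! = 68630377364883/8841761993739701954543616000000 = 43046721/5545778360934203392000000.

43046721/5545778360934203392000000


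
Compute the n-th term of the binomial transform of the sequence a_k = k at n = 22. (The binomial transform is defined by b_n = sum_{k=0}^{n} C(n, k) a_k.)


With a_k = k, b_n = sum_{k=0}^{n} C(n, k) k. Using k * C(n, k) = n * C(n-1, k-1) gives b_n = n * sum_{k>=1} C(n-1, k-1) = n * 2^(n-1).
For n = 22: 22 * 2^21 = 22 * 2097152 = 46137344.

46137344


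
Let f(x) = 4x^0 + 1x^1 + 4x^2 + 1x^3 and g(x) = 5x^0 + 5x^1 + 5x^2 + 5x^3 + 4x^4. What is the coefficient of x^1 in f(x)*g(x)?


Cauchy product at x^1:
4*5 + 1*5
= 25

25


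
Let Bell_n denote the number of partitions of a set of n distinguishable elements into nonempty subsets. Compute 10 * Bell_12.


Bell_12 can be computed from the Bell triangle or from Dobinski's identity Bell_n = (1/e) * sum_{k>=0} k^n / k!.
Computing Bell_12 = 4213597.
Then 10 * 4213597 = 42135970.

42135970


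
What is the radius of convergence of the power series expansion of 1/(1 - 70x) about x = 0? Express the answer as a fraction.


Expanding 1/(1 - 70x) = sum_{k>=0} 70^k x^k, the series converges when |70x| < 1, i.e., |x| < 1/70.
So the radius of convergence is 1/70 = 1/70.

1/70


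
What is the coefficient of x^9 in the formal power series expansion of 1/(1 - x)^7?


The expansion 1/(1 - x)^r = sum_{k>=0} C(k + r - 1, r - 1) x^k follows from the multiset / negative-binomial theorem (or from repeated differentiation of the geometric series).
For r = 7 and k = 9:
C(15, 6) = 1307674368000 / (720 * 362880) = 5005.

5005


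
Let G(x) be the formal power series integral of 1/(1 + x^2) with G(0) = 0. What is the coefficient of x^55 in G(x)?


1/(1 + x^2) = sum_{j>=0} (-1)^j x^(2j). Integrating termwise with G(0) = 0:
G(x) = sum_{j>=0} (-1)^j x^(2j+1) / (2j+1) = arctan(x).
Only odd powers are nonzero. For x^55 write 55 = 2*27 + 1, giving
(-1)^27 / 55 = -1/55 = -1/55.

-1/55


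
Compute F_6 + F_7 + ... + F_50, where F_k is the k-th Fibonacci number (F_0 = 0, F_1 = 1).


Use the identity sum_{k=0}^{N} F_k = F_{N+2} - 1 (which follows from F_{k+2} - F_{k+1} = F_k). Then
sum_{k=6}^{50} F_k = (F_{52} - 1) - (F_{7} - 1) = F_{52} - F_{7}.
Computing: F_{52} = 32951280099, F_{7} = 13, so
Sum = 32951280099 - 13 = 32951280086.

32951280086


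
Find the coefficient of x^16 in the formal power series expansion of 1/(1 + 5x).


Write 1/(1 + c x) = 1/(1 - (-c) x) and apply the geometric-series identity
1/(1 - y) = sum_{k>=0} y^k to get 1/(1 + c x) = sum_{k>=0} (-c)^k x^k.
So the coefficient of x^k is (-c)^k = (-1)^k * c^k.
Here c = 5 and k = 16:
(-5)^16 = 1 * 152587890625 = 152587890625

152587890625


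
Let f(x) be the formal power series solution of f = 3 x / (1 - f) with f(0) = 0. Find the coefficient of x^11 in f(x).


Apply Lagrange inversion: f = 3 x * phi(f) with phi(t) = 1/(1 - t), so
[x^n] f = 3^n * (1/n) [t^(n-1)] phi(t)^n = 3^n * (1/n) [t^(n-1)] (1 - t)^(-n) = 3^n * (1/n) C(2n - 2, n - 1) = 3^n * C_{n-1}.
For n = 11: C_10 = C(20, 10) / 11 = 184756/11 = 16796.
With the 3^11 = 177147 factor, the coefficient is 177147 * 16796 = 2975361012.

2975361012


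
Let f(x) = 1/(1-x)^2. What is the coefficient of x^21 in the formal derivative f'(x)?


Differentiate: d/dx [ 1/(1-x)^r ] = r / (1-x)^(r+1).
Here r = 2, so f'(x) = 2 / (1-x)^3.
The expansion of 1/(1-x)^(r+1) has coefficient of x^n equal to C(n+r, r).
So the coefficient of x^21 in f'(x) is
2 * C(23, 2) = 2 * 253 = 506

506


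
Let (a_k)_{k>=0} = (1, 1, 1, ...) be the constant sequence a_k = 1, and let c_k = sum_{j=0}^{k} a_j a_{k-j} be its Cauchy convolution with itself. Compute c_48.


Since a_j = 1 for all j >= 0, the convolution sum becomes
c_k = sum_{j=0}^{k} 1 * 1 = 1 * (k + 1).
Equivalently, the generating function of (a_k) is 1/(1 - x) and its square is 1/(1 - x)^2 = sum_{k>=0} 1(k + 1) x^k.
For k = 48: 1 * 49 = 49.

49


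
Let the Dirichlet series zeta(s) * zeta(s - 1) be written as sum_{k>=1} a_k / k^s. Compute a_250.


Convolution gives a_k = sum_{d | k} d * 1 = sum_{d | k} d = sigma(k), the sum of positive divisors of k.
For k = 250, the divisors are 1, 2, 5, 10, 25, 50, 125, 250, so
sigma(250) = 1 + 2 + 5 + 10 + 25 + 50 + 125 + 250 = 468.

468


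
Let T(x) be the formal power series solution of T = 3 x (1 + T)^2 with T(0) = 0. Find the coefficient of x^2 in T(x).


Apply the Lagrange inversion formula: if T = 3 x * phi(T) with phi(t) = (1 + t)^2, then [x^n] T = 3^n * (1/n) [t^(n-1)] phi(t)^n = 3^n * (1/n) [t^(n-1)] (1 + t)^(2n) = 3^n * (1/n) C(2n, n-1).
Using the identity C(2n, n-1) = C(2n, n) * n / (n+1), the unscaled factor equals C(2n, n) / (n+1) = C_n, the n-th Catalan number.
For n = 2: C_2 = C(4, 2) / 3 = 6/3 = 2.
With the 3^2 = 9 factor, the coefficient is 9 * 2 = 18.

18


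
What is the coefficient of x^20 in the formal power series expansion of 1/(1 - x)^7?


The negative binomial / multiset identity is
1/(1 - x)^r = sum_{k>=0} C(k + r - 1, r - 1) x^k.
Here r = 7 and k = 20, so the coefficient is
C(20 + 6, 6) = C(26, 6)
= 230230

230230


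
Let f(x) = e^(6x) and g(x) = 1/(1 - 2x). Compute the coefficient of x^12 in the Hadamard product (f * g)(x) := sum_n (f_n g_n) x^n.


Expanding: f_k = 6^k/k! (from e^(6x)) and g_k = 2^k (from 1/(1 - 2x)). So the Hadamard coefficient (f * g)_k = 6^k 2^k / k! = (12)^k / k!.
For k = 12: 12^12/12! = 8916100448256/479001600 = 35831808/1925.

35831808/1925


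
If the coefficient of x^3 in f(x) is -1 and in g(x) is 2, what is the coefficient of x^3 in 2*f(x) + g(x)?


Scalar multiplication scales coefficients: 2 * -1 = -2.
Then add the g coefficient: -2 + 2
= 0

0


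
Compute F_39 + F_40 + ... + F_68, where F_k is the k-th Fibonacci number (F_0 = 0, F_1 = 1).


Use the identity sum_{k=0}^{N} F_k = F_{N+2} - 1 (which follows from F_{k+2} - F_{k+1} = F_k). Then
sum_{k=39}^{68} F_k = (F_{70} - 1) - (F_{40} - 1) = F_{70} - F_{40}.
Computing: F_{70} = 190392490709135, F_{40} = 102334155, so
Sum = 190392490709135 - 102334155 = 190392388374980.

190392388374980


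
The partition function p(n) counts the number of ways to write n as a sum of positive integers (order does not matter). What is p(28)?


Using the generating function prod_{k>=1} 1/(1-x^k), we compute p(28).
By dynamic programming over parts 1 through 28:
p(28) = 3718

3718


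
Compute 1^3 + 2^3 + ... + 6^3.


This power sum has a closed form given by Faulhaber's formula
sum_{k=1}^{m} k^p = (1 / (p + 1)) * sum_{j=0}^{p} C(p + 1, j) B_j m^(p + 1 - j),
but for small m direct computation is fastest:
1 + 8 + 27 + 64 + 125 + 216 = 441.

441


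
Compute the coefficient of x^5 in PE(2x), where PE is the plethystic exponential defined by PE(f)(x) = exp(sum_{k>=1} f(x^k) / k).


With f(x) = 2x, the exponent is sum_{k>=1} 2 x^k / k = 2 * (-ln(1 - x)). Exponentiating:
PE(2x) = exp(-2 ln(1 - x)) = 1/(1 - x)^2.
By the negative binomial expansion, [x^n] 1/(1 - x)^2 = C(n + 1, 1).
For n = 5: C(6, 1) = 6.

6


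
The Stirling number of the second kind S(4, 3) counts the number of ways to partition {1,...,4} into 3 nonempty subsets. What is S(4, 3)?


Using the explicit formula S(n,k) = (1/k!) sum_{j=0}^{k} (-1)^(k-j) C(k,j) j^n:
S(4, 3) = 6
Equivalently, S(n,k) is n! times the coefficient of x^n in the EGF (e^x - 1)^k / k!.

6


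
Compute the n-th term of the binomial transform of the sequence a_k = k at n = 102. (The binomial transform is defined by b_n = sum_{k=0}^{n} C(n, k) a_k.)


With a_k = k, b_n = sum_{k=0}^{n} C(n, k) k. Using k * C(n, k) = n * C(n-1, k-1) gives b_n = n * sum_{k>=1} C(n-1, k-1) = n * 2^(n-1).
For n = 102: 102 * 2^101 = 102 * 2535301200456458802993406410752 = 258600722446558797905327453896704.

258600722446558797905327453896704


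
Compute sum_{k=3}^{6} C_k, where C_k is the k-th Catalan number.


C_3 through C_6: 5, 14, 42, 132
Sum = 5 + 14 + 42 + 132
= 193

193


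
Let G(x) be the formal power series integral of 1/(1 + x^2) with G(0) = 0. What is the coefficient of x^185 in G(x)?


1/(1 + x^2) = sum_{j>=0} (-1)^j x^(2j). Integrating termwise with G(0) = 0:
G(x) = sum_{j>=0} (-1)^j x^(2j+1) / (2j+1) = arctan(x).
Only odd powers are nonzero. For x^185 write 185 = 2*92 + 1, giving
(-1)^92 / 185 = 1/185 = 1/185.

1/185


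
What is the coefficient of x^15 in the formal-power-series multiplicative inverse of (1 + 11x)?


The inverse is 1/(1 + 11x). Apply the geometric identity 1/(1 - y) = sum_{k>=0} y^k with y = -11x:
1/(1 + 11x) = sum_{k>=0} (-11)^k x^k.
So the coefficient of x^15 is (-11)^15 = -4177248169415651.

-4177248169415651


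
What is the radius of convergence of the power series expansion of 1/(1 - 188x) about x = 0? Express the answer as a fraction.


Expanding 1/(1 - 188x) = sum_{k>=0} 188^k x^k, the series converges when |188x| < 1, i.e., |x| < 1/188.
So the radius of convergence is 1/188 = 1/188.

1/188


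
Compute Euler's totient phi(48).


phi(n) counts integers in [1, n] coprime to n. Using the multiplicative formula phi(n) = n * prod_{p | n} (1 - 1/p):
48 = 2^4 * 3, so
phi(48) = 48 * (1 - 1/2) * (1 - 1/3) = 16.

16


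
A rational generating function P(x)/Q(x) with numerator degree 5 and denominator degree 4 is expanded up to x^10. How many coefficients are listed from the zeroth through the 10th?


Expanding up to x^10 gives the coefficients for x^0, x^1, ..., x^10.
That is 10 + 1 = 11 coefficients in total.

11


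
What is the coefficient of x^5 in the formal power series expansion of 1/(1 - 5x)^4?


The general identity 1/(1 - c x)^r = sum_{k>=0} c^k C(k + r - 1, r - 1) x^k follows by substituting y = c x into 1/(1 - y)^r = sum_{k>=0} C(k + r - 1, r - 1) y^k.
For c = 5, r = 4, k = 5:
5^5 * C(8, 3) = 3125 * 56 = 175000.

175000


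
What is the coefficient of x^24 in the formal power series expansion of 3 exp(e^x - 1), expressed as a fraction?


exp(e^x - 1) is the exponential generating function for the Bell numbers Bell_k: exp(e^x - 1) = sum_{k>=0} Bell_k x^k / k!.
So the coefficient of x^24 in 3 exp(e^x - 1) is 3 Bell_24 / 24!.
Computing: Bell_24 = 445958869294805289 and 24! = 620448401733239439360000, giving
3 * 445958869294805289/620448401733239439360000 = 148652956431601763/68938711303693271040000.

148652956431601763/68938711303693271040000


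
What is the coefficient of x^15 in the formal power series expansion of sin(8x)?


The Maclaurin series is sin(t) = sum_{k>=0} (-1)^k t^(2k+1) / (2k+1)!, so substituting t = 8x, only odd powers of x are nonzero, with coefficient of x^(2k+1) equal to (-1)^k 8^(2k+1) / (2k+1)!.
Write 15 = 2*7 + 1, giving the coefficient (-1)^7 * 8^15 / 15! = -35184372088832/1307674368000 = -17179869184/638512875.

-17179869184/638512875


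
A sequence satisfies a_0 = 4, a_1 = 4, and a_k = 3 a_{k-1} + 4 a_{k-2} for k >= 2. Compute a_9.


The characteristic equation is t^2 - 3 t - 4 = 0, with roots r_1 = 4 and r_2 = -1 (so c_1 = r_1 + r_2, c_2 = -r_1 r_2 as required).
One can use the closed form a_n = A r_1^n + B r_2^n, but direct iteration is more reliable:
a_0 = 4, a_1 = 4, a_2 = 28, a_3 = 100, a_4 = 412, a_5 = 1636, a_6 = 6556, a_7 = 26212, a_8 = 104860, a_9 = 419428.
So a_9 = 419428.

419428


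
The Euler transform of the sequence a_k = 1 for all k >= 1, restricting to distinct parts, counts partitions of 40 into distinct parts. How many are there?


Partitions of 40 into distinct parts can be computed via generating function.
Product (1+x)(1+x^2)(1+x^3)...
The coefficient of x^40 = 1113

1113


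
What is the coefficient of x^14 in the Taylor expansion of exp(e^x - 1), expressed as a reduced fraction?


exp(e^x - 1) = sum_{k>=0} Bell_k x^k / k!, where Bell_k is the k-th Bell number.
So the coefficient of x^14 is Bell_14 / 14!.
Computing: Bell_14 = 190899322 and 14! = 87178291200, giving
190899322/87178291200 = 95449661/43589145600.

95449661/43589145600


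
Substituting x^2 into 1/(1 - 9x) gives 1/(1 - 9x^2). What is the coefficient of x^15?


Since 1/(1 - 9x^2) only has even powers of x,
the coefficient of x^15 (odd) is 0.

0


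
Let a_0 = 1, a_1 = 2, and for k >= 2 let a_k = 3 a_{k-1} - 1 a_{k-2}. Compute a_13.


Iterating the recurrence forward:
a_0 = 1
a_1 = 2
a_2 = 3*2 - 1*1 = 5
a_3 = 3*5 - 1*2 = 13
a_4 = 3*13 - 1*5 = 34
a_5 = 3*34 - 1*13 = 89
a_6 = 3*89 - 1*34 = 233
a_7 = 3*233 - 1*89 = 610
a_8 = 3*610 - 1*233 = 1597
a_9 = 3*1597 - 1*610 = 4181
a_10 = 3*4181 - 1*1597 = 10946
a_11 = 3*10946 - 1*4181 = 28657
a_12 = 3*28657 - 1*10946 = 75025
a_13 = 3*75025 - 1*28657 = 196418
So a_13 = 196418.

196418


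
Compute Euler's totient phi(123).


phi(n) counts integers in [1, n] coprime to n. Using the multiplicative formula phi(n) = n * prod_{p | n} (1 - 1/p):
123 = 3 * 41, so
phi(123) = 123 * (1 - 1/3) * (1 - 1/41) = 80.

80


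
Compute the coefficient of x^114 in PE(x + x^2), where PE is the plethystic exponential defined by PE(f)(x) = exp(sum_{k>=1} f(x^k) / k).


With f(x) = x + x^2, the exponent is sum_{k>=1} (x^k + x^(2k)) / k = -ln(1 - x) - ln(1 - x^2). Exponentiating:
PE(x + x^2) = 1 / ((1 - x)(1 - x^2)).
This is the generating function for partitions of n into parts of size 1 or 2. The number of 2's can be any j in 0..57, and the rest are 1's, so
[x^114] = floor(114/2) + 1 = 58.

58


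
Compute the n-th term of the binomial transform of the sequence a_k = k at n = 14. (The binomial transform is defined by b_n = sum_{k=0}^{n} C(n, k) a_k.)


With a_k = k, b_n = sum_{k=0}^{n} C(n, k) k. Using k * C(n, k) = n * C(n-1, k-1) gives b_n = n * sum_{k>=1} C(n-1, k-1) = n * 2^(n-1).
For n = 14: 14 * 2^13 = 14 * 8192 = 114688.

114688


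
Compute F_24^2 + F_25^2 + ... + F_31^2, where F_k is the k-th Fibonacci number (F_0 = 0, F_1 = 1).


There is a standard identity sum_{k=0}^{N} F_k^2 = F_N * F_{N+1} (proved inductively from the telescoping relation F_k^2 = F_k F_{k+1} - F_{k-1} F_k). Then
sum_{k=24}^{31} F_k^2 = F_31 F_32 - F_23 F_24.
Computing: F_31 = 1346269, F_32 = 2178309, F_23 = 28657, F_24 = 46368.
Sum = 1346269 * 2178309 - 28657 * 46368 = 2931261111345.

2931261111345


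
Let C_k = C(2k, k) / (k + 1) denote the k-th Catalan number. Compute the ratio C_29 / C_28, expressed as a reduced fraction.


Using C_k = (2k)! / (k! (k+1)!), the ratio C_{k+1}/C_k simplifies to
C_{k+1}/C_k = [(2k+2)! / ((k+1)! (k+2)!)] * [k! (k+1)! / (2k)!]
 = (2k+2)(2k+1) / ((k+1)(k+2)) = 2(2k+1) / (k+2).
For k = 28: 2(2*28 + 1) / (28 + 2) = 114/30 = 19/5.

19/5


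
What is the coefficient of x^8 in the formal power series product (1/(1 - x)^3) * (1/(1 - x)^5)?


Combine the factors: (1/(1 - x)^3) * (1/(1 - x)^5) = 1/(1 - x)^8.
Then use 1/(1 - x)^r = sum_{k>=0} C(k + r - 1, r - 1) x^k with r = 8 and k = 8:
C(15, 7) = 6435.

6435


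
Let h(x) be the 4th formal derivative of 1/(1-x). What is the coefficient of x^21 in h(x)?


Differentiating 4 times: d^4/dx^4 [1/(1-x)] = 4!/(1-x)^5.
The expansion 1/(1-x)^5 = sum_{k>=0} C(k+4, 4) x^k, so the coefficient of x^n in 4!/(1-x)^5 is 4! * C(n+4, 4).
For n = 21: 24 * C(25, 4) = 24 * 12650 = 303600

303600


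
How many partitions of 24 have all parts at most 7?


Using the generating function (1-x)^(-1)(1-x^2)^(-1)...(1-x^7)^(-1),
the coefficient of x^24 counts these restricted partitions.
Result = 733

733


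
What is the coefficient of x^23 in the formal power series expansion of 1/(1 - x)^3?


The negative binomial / multiset identity is
1/(1 - x)^r = sum_{k>=0} C(k + r - 1, r - 1) x^k.
Here r = 3 and k = 23, so the coefficient is
C(23 + 2, 2) = C(25, 2)
= 300

300


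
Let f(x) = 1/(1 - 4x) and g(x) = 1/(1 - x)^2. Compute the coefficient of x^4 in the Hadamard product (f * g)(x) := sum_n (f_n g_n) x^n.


f has coefficients f_k = 4^k. For g = 1/(1 - x)^2 the coefficient is g_k = C(k + 1, 1) = k + 1. The Hadamard coefficient is (f * g)_k = 4^k * (k + 1).
For k = 4: 4^4 * 5 = 256 * 5 = 1280.

1280


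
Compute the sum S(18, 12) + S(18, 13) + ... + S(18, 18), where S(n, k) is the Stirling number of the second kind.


By definition, S(n, k) counts partitions of an n-set into exactly k nonempty blocks.
Computing row n = 18 for k = 12..18:
S(18, k): 1256328866, 125854638, 8408778, 367200, 9996, 153, 1
Sum = 1390969632.

1390969632


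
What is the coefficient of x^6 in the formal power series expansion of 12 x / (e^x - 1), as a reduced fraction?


The exponential generating function for Bernoulli numbers is
x / (e^x - 1) = sum_{k>=0} B_k x^k / k!.
So the coefficient of x^6 in 12 x / (e^x - 1) is 12 B_6 / 6!.
Computing: B_6 = 1/42, 6! = 720, giving
12 * 1/42 / 720 = 1/2520.

1/2520


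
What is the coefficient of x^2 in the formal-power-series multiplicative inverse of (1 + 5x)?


The inverse is 1/(1 + 5x). Apply the geometric identity 1/(1 - y) = sum_{k>=0} y^k with y = -5x:
1/(1 + 5x) = sum_{k>=0} (-5)^k x^k.
So the coefficient of x^2 is (-5)^2 = 25.

25


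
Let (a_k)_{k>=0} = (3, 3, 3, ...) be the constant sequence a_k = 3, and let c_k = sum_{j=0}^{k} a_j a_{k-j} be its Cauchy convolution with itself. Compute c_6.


Since a_j = 3 for all j >= 0, the convolution sum becomes
c_k = sum_{j=0}^{k} 3 * 3 = 9 * (k + 1).
Equivalently, the generating function of (a_k) is 3/(1 - x) and its square is 9/(1 - x)^2 = sum_{k>=0} 9(k + 1) x^k.
For k = 6: 9 * 7 = 63.

63


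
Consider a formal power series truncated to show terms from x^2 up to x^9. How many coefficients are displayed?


From x^2 to x^9 inclusive, the count is 9 - 2 + 1 = 8.

8


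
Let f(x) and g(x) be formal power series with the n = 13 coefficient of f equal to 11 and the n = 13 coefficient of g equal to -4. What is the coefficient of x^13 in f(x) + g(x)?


Addition of formal power series is termwise.
The coefficient of x^13 in f + g = 11 + -4
= 7

7


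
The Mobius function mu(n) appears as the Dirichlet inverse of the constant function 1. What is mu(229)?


229 = 229 (all distinct primes).
mu(229) = (-1)^1 = -1

-1


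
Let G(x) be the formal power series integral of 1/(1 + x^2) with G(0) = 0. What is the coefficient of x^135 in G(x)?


1/(1 + x^2) = sum_{j>=0} (-1)^j x^(2j). Integrating termwise with G(0) = 0:
G(x) = sum_{j>=0} (-1)^j x^(2j+1) / (2j+1) = arctan(x).
Only odd powers are nonzero. For x^135 write 135 = 2*67 + 1, giving
(-1)^67 / 135 = -1/135 = -1/135.

-1/135


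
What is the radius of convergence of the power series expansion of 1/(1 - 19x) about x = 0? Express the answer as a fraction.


Expanding 1/(1 - 19x) = sum_{k>=0} 19^k x^k, the series converges when |19x| < 1, i.e., |x| < 1/19.
So the radius of convergence is 1/19 = 1/19.

1/19


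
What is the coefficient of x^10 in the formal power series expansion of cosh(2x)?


The Maclaurin series is cosh(t) = sum_{m>=0} t^(2m) / (2m)!, so substituting t = 2x, only even powers of x are nonzero, with coefficient of x^(2m) equal to 2^(2m) / (2m)!.
For x^10 the coefficient is 2^10/10! = 1024/3628800 = 4/14175.

4/14175


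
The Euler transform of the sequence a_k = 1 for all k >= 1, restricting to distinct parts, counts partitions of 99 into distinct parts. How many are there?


Partitions of 99 into distinct parts can be computed via generating function.
Product (1+x)(1+x^2)(1+x^3)...
The coefficient of x^99 = 409174

409174


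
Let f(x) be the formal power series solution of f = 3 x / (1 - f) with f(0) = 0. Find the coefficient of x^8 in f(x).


Apply Lagrange inversion: f = 3 x * phi(f) with phi(t) = 1/(1 - t), so
[x^n] f = 3^n * (1/n) [t^(n-1)] phi(t)^n = 3^n * (1/n) [t^(n-1)] (1 - t)^(-n) = 3^n * (1/n) C(2n - 2, n - 1) = 3^n * C_{n-1}.
For n = 8: C_7 = C(14, 7) / 8 = 3432/8 = 429.
With the 3^8 = 6561 factor, the coefficient is 6561 * 429 = 2814669.

2814669


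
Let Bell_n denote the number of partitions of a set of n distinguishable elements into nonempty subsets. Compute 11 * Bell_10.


Bell_10 can be computed from the Bell triangle or from Dobinski's identity Bell_n = (1/e) * sum_{k>=0} k^n / k!.
Computing Bell_10 = 115975.
Then 11 * 115975 = 1275725.

1275725


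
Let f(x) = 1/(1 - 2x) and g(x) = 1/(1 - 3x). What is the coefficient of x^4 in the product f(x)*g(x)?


The coefficient of x^n in f*g is the Cauchy product: sum_{k=0}^{n} a^k * b^(n-k).
With a=2, b=3, n=4:
sum_{k=0}^{4} 2^k * 3^(4-k)
= 211

211


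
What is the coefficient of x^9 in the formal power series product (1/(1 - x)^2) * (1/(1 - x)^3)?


Combine the factors: (1/(1 - x)^2) * (1/(1 - x)^3) = 1/(1 - x)^5.
Then use 1/(1 - x)^r = sum_{k>=0} C(k + r - 1, r - 1) x^k with r = 5 and k = 9:
C(13, 4) = 715.

715


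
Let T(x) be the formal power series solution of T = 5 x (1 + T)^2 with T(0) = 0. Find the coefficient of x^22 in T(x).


Apply the Lagrange inversion formula: if T = 5 x * phi(T) with phi(t) = (1 + t)^2, then [x^n] T = 5^n * (1/n) [t^(n-1)] phi(t)^n = 5^n * (1/n) [t^(n-1)] (1 + t)^(2n) = 5^n * (1/n) C(2n, n-1).
Using the identity C(2n, n-1) = C(2n, n) * n / (n+1), the unscaled factor equals C(2n, n) / (n+1) = C_n, the n-th Catalan number.
For n = 22: C_22 = C(44, 22) / 23 = 2104098963720/23 = 91482563640.
With the 5^22 = 2384185791015625 factor, the coefficient is 2384185791015625 * 91482563640 = 218111428356170654296875000.

218111428356170654296875000


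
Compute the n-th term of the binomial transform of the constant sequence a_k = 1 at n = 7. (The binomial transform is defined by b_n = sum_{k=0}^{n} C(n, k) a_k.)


With a_k = 1 for all k, b_n = sum_{k=0}^{n} C(n, k) = 2^n by the binomial theorem.
For n = 7: 2^7 = 128.

128


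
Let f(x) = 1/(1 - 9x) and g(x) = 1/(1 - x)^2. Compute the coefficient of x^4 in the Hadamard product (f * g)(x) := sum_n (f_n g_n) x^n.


f has coefficients f_k = 9^k. For g = 1/(1 - x)^2 the coefficient is g_k = C(k + 1, 1) = k + 1. The Hadamard coefficient is (f * g)_k = 9^k * (k + 1).
For k = 4: 9^4 * 5 = 6561 * 5 = 32805.

32805


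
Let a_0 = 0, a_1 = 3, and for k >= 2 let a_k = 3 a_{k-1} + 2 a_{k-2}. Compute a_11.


Iterating the recurrence forward:
a_0 = 0
a_1 = 3
a_2 = 3*3 + 2*0 = 9
a_3 = 3*9 + 2*3 = 33
a_4 = 3*33 + 2*9 = 117
a_5 = 3*117 + 2*33 = 417
a_6 = 3*417 + 2*117 = 1485
a_7 = 3*1485 + 2*417 = 5289
a_8 = 3*5289 + 2*1485 = 18837
a_9 = 3*18837 + 2*5289 = 67089
a_10 = 3*67089 + 2*18837 = 238941
a_11 = 3*238941 + 2*67089 = 851001
So a_11 = 851001.

851001


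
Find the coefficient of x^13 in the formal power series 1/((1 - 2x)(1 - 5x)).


By partial fractions or Cauchy convolution:
The coefficient equals sum_{k=0}^{13} 2^k * 5^(13-k).
= 2034499747

2034499747


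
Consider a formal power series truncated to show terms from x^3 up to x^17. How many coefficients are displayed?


From x^3 to x^17 inclusive, the count is 17 - 3 + 1 = 15.

15


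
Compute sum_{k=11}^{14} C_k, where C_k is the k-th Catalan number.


C_11 through C_14: 58786, 208012, 742900, 2674440
Sum = 58786 + 208012 + 742900 + 2674440
= 3684138

3684138


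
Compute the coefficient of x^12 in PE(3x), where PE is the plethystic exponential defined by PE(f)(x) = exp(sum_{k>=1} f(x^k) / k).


With f(x) = 3x, the exponent is sum_{k>=1} 3 x^k / k = 3 * (-ln(1 - x)). Exponentiating:
PE(3x) = exp(-3 ln(1 - x)) = 1/(1 - x)^3.
By the negative binomial expansion, [x^n] 1/(1 - x)^3 = C(n + 2, 2).
For n = 12: C(14, 2) = 91.

91


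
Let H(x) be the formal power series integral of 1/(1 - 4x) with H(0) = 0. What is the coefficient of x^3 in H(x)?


1/(1 - 4x) = sum_{k>=0} 4^k x^k. Integrating termwise with H(0) = 0:
H(x) = sum_{k>=0} 4^k x^(k+1) / (k+1) = sum_{m>=1} 4^(m-1) x^m / m.
For m = 3: 4^2/3 = 16/3 = 16/3.

16/3


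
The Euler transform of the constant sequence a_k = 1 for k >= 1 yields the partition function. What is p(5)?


The Euler transform converts the sequence a_k = 1 into the number of integer partitions.
Using the recurrence or dynamic programming:
p(5) = 7

7


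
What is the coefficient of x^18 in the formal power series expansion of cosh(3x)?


The Maclaurin series is cosh(t) = sum_{m>=0} t^(2m) / (2m)!, so substituting t = 3x, only even powers of x are nonzero, with coefficient of x^(2m) equal to 3^(2m) / (2m)!.
For x^18 the coefficient is 3^18/18! = 387420489/6402373705728000 = 59049/975822848000.

59049/975822848000


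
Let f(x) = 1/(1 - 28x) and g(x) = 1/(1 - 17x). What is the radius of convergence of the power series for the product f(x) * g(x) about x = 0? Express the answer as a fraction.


The radius of 1/(1 - 28x) is 1/28 (nearest singularity at x = 1/28), and the radius of 1/(1 - 17x) is 1/17.
The product f(x)*g(x) = 1/((1 - 28x)(1 - 17x)) has singularities at both 1/28 and 1/17, so its radius of convergence is the distance to the nearest one:
min(1/28, 1/17) = 1/28.

1/28


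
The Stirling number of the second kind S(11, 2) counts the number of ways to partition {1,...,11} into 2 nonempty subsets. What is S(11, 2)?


Using the explicit formula S(n,k) = (1/k!) sum_{j=0}^{k} (-1)^(k-j) C(k,j) j^n:
S(11, 2) = 1023
Equivalently, S(n,k) is n! times the coefficient of x^n in the EGF (e^x - 1)^k / k!.

1023


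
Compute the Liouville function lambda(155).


The Liouville function is lambda(k) = (-1)^Omega(k), where Omega(k) counts the prime factors of k with multiplicity.
Factoring: 155 = 5 * 31, so Omega(155) = 2.
lambda(155) = (-1)^2 = 1.

1


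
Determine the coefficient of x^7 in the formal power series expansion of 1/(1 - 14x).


The geometric series identity gives 1/(1 - c x) = sum_{k>=0} c^k x^k, so the coefficient of x^k is c^k.
Here c = 14 and k = 7.
Computing: 14^7 = 105413504

105413504


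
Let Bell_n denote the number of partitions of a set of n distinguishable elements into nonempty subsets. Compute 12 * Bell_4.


Bell_4 can be computed from the Bell triangle or from Dobinski's identity Bell_n = (1/e) * sum_{k>=0} k^n / k!.
Computing Bell_4 = 15.
Then 12 * 15 = 180.

180
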